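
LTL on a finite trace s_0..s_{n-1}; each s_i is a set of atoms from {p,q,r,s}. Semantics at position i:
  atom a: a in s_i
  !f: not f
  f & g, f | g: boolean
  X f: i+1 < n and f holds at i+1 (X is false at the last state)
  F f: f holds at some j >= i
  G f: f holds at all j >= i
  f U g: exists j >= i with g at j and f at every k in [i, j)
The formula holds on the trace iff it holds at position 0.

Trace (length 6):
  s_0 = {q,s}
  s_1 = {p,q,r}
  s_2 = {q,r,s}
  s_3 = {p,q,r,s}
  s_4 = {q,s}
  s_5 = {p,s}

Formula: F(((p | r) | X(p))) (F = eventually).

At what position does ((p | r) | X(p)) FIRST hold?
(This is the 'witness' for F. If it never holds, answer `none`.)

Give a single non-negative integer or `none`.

Answer: 0

Derivation:
s_0={q,s}: ((p | r) | X(p))=True (p | r)=False p=False r=False X(p)=True
s_1={p,q,r}: ((p | r) | X(p))=True (p | r)=True p=True r=True X(p)=False
s_2={q,r,s}: ((p | r) | X(p))=True (p | r)=True p=False r=True X(p)=True
s_3={p,q,r,s}: ((p | r) | X(p))=True (p | r)=True p=True r=True X(p)=False
s_4={q,s}: ((p | r) | X(p))=True (p | r)=False p=False r=False X(p)=True
s_5={p,s}: ((p | r) | X(p))=True (p | r)=True p=True r=False X(p)=False
F(((p | r) | X(p))) holds; first witness at position 0.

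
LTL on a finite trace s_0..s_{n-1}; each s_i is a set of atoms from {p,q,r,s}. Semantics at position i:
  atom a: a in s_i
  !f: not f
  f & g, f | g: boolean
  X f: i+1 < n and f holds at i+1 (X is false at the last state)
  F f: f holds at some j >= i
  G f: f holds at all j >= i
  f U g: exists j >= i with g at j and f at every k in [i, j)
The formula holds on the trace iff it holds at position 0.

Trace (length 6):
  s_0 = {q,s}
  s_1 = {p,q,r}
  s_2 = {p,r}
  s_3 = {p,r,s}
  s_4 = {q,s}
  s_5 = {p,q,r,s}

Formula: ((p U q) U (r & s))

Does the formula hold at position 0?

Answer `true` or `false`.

Answer: true

Derivation:
s_0={q,s}: ((p U q) U (r & s))=True (p U q)=True p=False q=True (r & s)=False r=False s=True
s_1={p,q,r}: ((p U q) U (r & s))=True (p U q)=True p=True q=True (r & s)=False r=True s=False
s_2={p,r}: ((p U q) U (r & s))=True (p U q)=True p=True q=False (r & s)=False r=True s=False
s_3={p,r,s}: ((p U q) U (r & s))=True (p U q)=True p=True q=False (r & s)=True r=True s=True
s_4={q,s}: ((p U q) U (r & s))=True (p U q)=True p=False q=True (r & s)=False r=False s=True
s_5={p,q,r,s}: ((p U q) U (r & s))=True (p U q)=True p=True q=True (r & s)=True r=True s=True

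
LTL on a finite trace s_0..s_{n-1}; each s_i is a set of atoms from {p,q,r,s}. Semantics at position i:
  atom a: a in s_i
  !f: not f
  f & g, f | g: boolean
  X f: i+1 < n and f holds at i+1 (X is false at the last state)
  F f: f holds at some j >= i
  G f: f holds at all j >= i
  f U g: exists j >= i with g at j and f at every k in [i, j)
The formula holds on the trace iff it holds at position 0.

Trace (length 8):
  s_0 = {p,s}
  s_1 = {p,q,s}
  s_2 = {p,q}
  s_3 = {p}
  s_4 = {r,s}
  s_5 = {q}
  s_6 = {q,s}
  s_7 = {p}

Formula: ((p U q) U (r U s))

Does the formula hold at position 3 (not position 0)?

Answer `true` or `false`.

Answer: false

Derivation:
s_0={p,s}: ((p U q) U (r U s))=True (p U q)=True p=True q=False (r U s)=True r=False s=True
s_1={p,q,s}: ((p U q) U (r U s))=True (p U q)=True p=True q=True (r U s)=True r=False s=True
s_2={p,q}: ((p U q) U (r U s))=False (p U q)=True p=True q=True (r U s)=False r=False s=False
s_3={p}: ((p U q) U (r U s))=False (p U q)=False p=True q=False (r U s)=False r=False s=False
s_4={r,s}: ((p U q) U (r U s))=True (p U q)=False p=False q=False (r U s)=True r=True s=True
s_5={q}: ((p U q) U (r U s))=True (p U q)=True p=False q=True (r U s)=False r=False s=False
s_6={q,s}: ((p U q) U (r U s))=True (p U q)=True p=False q=True (r U s)=True r=False s=True
s_7={p}: ((p U q) U (r U s))=False (p U q)=False p=True q=False (r U s)=False r=False s=False
Evaluating at position 3: result = False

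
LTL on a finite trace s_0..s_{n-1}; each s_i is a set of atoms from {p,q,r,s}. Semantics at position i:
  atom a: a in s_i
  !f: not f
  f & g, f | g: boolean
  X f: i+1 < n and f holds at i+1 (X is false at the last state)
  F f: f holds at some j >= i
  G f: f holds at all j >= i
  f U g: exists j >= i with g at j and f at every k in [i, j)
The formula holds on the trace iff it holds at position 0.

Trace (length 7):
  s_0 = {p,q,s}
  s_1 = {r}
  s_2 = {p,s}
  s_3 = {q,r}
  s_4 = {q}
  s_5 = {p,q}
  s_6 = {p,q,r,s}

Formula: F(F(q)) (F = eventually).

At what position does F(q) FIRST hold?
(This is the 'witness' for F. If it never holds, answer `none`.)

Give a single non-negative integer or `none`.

Answer: 0

Derivation:
s_0={p,q,s}: F(q)=True q=True
s_1={r}: F(q)=True q=False
s_2={p,s}: F(q)=True q=False
s_3={q,r}: F(q)=True q=True
s_4={q}: F(q)=True q=True
s_5={p,q}: F(q)=True q=True
s_6={p,q,r,s}: F(q)=True q=True
F(F(q)) holds; first witness at position 0.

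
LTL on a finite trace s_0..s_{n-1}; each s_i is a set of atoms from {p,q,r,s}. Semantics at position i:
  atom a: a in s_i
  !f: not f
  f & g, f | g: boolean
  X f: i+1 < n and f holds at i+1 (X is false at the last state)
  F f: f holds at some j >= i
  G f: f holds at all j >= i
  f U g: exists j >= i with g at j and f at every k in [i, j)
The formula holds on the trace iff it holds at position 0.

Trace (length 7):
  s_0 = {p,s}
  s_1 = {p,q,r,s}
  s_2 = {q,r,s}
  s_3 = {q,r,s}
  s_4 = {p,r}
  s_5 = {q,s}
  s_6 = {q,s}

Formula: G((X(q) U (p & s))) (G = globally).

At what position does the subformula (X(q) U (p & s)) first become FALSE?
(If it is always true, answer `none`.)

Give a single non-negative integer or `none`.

s_0={p,s}: (X(q) U (p & s))=True X(q)=True q=False (p & s)=True p=True s=True
s_1={p,q,r,s}: (X(q) U (p & s))=True X(q)=True q=True (p & s)=True p=True s=True
s_2={q,r,s}: (X(q) U (p & s))=False X(q)=True q=True (p & s)=False p=False s=True
s_3={q,r,s}: (X(q) U (p & s))=False X(q)=False q=True (p & s)=False p=False s=True
s_4={p,r}: (X(q) U (p & s))=False X(q)=True q=False (p & s)=False p=True s=False
s_5={q,s}: (X(q) U (p & s))=False X(q)=True q=True (p & s)=False p=False s=True
s_6={q,s}: (X(q) U (p & s))=False X(q)=False q=True (p & s)=False p=False s=True
G((X(q) U (p & s))) holds globally = False
First violation at position 2.

Answer: 2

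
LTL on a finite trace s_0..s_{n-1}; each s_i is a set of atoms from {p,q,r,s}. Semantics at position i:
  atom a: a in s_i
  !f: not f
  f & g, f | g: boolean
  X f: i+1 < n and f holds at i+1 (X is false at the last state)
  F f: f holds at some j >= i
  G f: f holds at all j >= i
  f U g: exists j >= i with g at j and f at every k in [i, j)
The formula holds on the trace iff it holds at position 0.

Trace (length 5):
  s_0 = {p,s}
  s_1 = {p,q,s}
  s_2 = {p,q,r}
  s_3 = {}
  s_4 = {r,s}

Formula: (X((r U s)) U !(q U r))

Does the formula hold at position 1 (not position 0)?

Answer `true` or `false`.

s_0={p,s}: (X((r U s)) U !(q U r))=True X((r U s))=True (r U s)=True r=False s=True !(q U r)=True (q U r)=False q=False
s_1={p,q,s}: (X((r U s)) U !(q U r))=False X((r U s))=False (r U s)=True r=False s=True !(q U r)=False (q U r)=True q=True
s_2={p,q,r}: (X((r U s)) U !(q U r))=False X((r U s))=False (r U s)=False r=True s=False !(q U r)=False (q U r)=True q=True
s_3={}: (X((r U s)) U !(q U r))=True X((r U s))=True (r U s)=False r=False s=False !(q U r)=True (q U r)=False q=False
s_4={r,s}: (X((r U s)) U !(q U r))=False X((r U s))=False (r U s)=True r=True s=True !(q U r)=False (q U r)=True q=False
Evaluating at position 1: result = False

Answer: false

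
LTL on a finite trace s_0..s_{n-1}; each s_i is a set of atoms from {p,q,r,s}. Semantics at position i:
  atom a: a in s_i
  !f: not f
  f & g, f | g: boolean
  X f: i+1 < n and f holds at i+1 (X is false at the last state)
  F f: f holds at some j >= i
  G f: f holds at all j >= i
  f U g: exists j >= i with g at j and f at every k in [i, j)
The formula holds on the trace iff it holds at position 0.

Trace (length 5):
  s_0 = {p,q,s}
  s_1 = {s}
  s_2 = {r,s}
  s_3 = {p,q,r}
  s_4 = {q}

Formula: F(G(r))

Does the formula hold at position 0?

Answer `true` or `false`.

s_0={p,q,s}: F(G(r))=False G(r)=False r=False
s_1={s}: F(G(r))=False G(r)=False r=False
s_2={r,s}: F(G(r))=False G(r)=False r=True
s_3={p,q,r}: F(G(r))=False G(r)=False r=True
s_4={q}: F(G(r))=False G(r)=False r=False

Answer: false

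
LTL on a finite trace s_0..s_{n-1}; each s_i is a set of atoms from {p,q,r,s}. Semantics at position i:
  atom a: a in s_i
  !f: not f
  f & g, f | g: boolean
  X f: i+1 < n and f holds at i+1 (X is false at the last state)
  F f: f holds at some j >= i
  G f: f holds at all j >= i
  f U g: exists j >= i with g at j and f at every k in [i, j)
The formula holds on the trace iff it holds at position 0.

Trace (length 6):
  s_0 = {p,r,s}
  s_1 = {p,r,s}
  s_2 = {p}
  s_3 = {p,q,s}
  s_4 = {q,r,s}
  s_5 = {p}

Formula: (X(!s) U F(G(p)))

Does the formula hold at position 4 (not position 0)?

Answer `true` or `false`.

s_0={p,r,s}: (X(!s) U F(G(p)))=True X(!s)=False !s=False s=True F(G(p))=True G(p)=False p=True
s_1={p,r,s}: (X(!s) U F(G(p)))=True X(!s)=True !s=False s=True F(G(p))=True G(p)=False p=True
s_2={p}: (X(!s) U F(G(p)))=True X(!s)=False !s=True s=False F(G(p))=True G(p)=False p=True
s_3={p,q,s}: (X(!s) U F(G(p)))=True X(!s)=False !s=False s=True F(G(p))=True G(p)=False p=True
s_4={q,r,s}: (X(!s) U F(G(p)))=True X(!s)=True !s=False s=True F(G(p))=True G(p)=False p=False
s_5={p}: (X(!s) U F(G(p)))=True X(!s)=False !s=True s=False F(G(p))=True G(p)=True p=True
Evaluating at position 4: result = True

Answer: true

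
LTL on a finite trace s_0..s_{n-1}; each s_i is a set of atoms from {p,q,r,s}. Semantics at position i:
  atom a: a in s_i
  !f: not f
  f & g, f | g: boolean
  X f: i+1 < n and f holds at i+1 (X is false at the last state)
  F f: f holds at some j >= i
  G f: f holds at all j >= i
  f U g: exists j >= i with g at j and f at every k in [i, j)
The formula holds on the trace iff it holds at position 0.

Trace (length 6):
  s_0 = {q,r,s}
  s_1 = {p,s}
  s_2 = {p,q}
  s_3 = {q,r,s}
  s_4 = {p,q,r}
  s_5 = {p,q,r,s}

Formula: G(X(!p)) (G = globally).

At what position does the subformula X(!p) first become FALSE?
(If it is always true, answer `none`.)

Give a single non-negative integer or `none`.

s_0={q,r,s}: X(!p)=False !p=True p=False
s_1={p,s}: X(!p)=False !p=False p=True
s_2={p,q}: X(!p)=True !p=False p=True
s_3={q,r,s}: X(!p)=False !p=True p=False
s_4={p,q,r}: X(!p)=False !p=False p=True
s_5={p,q,r,s}: X(!p)=False !p=False p=True
G(X(!p)) holds globally = False
First violation at position 0.

Answer: 0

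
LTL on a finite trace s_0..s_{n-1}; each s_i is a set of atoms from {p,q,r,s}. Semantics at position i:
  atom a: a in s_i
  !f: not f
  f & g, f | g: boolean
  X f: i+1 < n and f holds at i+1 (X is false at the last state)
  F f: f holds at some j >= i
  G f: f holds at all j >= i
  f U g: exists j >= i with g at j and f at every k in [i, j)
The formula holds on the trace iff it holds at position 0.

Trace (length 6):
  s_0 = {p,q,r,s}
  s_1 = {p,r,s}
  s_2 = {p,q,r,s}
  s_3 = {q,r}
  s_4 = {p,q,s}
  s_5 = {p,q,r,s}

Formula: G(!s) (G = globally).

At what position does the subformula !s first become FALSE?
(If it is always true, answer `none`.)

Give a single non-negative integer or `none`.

Answer: 0

Derivation:
s_0={p,q,r,s}: !s=False s=True
s_1={p,r,s}: !s=False s=True
s_2={p,q,r,s}: !s=False s=True
s_3={q,r}: !s=True s=False
s_4={p,q,s}: !s=False s=True
s_5={p,q,r,s}: !s=False s=True
G(!s) holds globally = False
First violation at position 0.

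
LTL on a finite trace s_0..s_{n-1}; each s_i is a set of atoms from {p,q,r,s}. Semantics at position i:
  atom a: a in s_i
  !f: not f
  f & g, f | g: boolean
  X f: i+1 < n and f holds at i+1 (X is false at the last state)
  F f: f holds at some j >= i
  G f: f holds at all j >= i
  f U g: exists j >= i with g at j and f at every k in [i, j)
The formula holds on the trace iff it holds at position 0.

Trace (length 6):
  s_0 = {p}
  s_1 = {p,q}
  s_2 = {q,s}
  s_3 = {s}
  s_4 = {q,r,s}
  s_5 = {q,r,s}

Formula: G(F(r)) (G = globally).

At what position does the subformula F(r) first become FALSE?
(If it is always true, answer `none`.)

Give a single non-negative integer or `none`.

s_0={p}: F(r)=True r=False
s_1={p,q}: F(r)=True r=False
s_2={q,s}: F(r)=True r=False
s_3={s}: F(r)=True r=False
s_4={q,r,s}: F(r)=True r=True
s_5={q,r,s}: F(r)=True r=True
G(F(r)) holds globally = True
No violation — formula holds at every position.

Answer: none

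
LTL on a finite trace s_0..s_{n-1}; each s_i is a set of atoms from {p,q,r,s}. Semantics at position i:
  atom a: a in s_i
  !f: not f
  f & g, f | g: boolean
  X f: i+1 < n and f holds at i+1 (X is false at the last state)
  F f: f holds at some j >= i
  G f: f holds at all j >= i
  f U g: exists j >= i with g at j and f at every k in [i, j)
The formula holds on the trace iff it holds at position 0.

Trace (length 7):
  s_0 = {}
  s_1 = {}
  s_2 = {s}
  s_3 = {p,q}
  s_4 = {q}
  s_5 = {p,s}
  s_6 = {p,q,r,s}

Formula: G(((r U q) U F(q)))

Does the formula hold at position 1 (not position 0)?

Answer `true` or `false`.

s_0={}: G(((r U q) U F(q)))=True ((r U q) U F(q))=True (r U q)=False r=False q=False F(q)=True
s_1={}: G(((r U q) U F(q)))=True ((r U q) U F(q))=True (r U q)=False r=False q=False F(q)=True
s_2={s}: G(((r U q) U F(q)))=True ((r U q) U F(q))=True (r U q)=False r=False q=False F(q)=True
s_3={p,q}: G(((r U q) U F(q)))=True ((r U q) U F(q))=True (r U q)=True r=False q=True F(q)=True
s_4={q}: G(((r U q) U F(q)))=True ((r U q) U F(q))=True (r U q)=True r=False q=True F(q)=True
s_5={p,s}: G(((r U q) U F(q)))=True ((r U q) U F(q))=True (r U q)=False r=False q=False F(q)=True
s_6={p,q,r,s}: G(((r U q) U F(q)))=True ((r U q) U F(q))=True (r U q)=True r=True q=True F(q)=True
Evaluating at position 1: result = True

Answer: true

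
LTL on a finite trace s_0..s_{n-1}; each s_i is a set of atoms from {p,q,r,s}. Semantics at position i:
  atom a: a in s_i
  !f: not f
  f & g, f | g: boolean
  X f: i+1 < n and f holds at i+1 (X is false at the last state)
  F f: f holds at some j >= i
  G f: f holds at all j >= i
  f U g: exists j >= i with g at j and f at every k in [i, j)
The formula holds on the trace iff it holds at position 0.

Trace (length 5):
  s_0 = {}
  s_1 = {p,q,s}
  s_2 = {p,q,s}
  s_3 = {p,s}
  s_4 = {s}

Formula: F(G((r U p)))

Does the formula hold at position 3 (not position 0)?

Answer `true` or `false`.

s_0={}: F(G((r U p)))=False G((r U p))=False (r U p)=False r=False p=False
s_1={p,q,s}: F(G((r U p)))=False G((r U p))=False (r U p)=True r=False p=True
s_2={p,q,s}: F(G((r U p)))=False G((r U p))=False (r U p)=True r=False p=True
s_3={p,s}: F(G((r U p)))=False G((r U p))=False (r U p)=True r=False p=True
s_4={s}: F(G((r U p)))=False G((r U p))=False (r U p)=False r=False p=False
Evaluating at position 3: result = False

Answer: false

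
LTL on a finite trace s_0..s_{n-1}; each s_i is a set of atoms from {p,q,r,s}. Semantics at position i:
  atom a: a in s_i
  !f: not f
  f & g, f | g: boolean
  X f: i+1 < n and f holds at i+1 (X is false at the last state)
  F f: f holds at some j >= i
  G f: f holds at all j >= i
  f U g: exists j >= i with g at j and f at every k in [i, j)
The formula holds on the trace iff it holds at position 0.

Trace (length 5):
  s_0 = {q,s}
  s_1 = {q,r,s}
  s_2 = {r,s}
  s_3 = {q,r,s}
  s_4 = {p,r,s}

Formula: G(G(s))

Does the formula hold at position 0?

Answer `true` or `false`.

Answer: true

Derivation:
s_0={q,s}: G(G(s))=True G(s)=True s=True
s_1={q,r,s}: G(G(s))=True G(s)=True s=True
s_2={r,s}: G(G(s))=True G(s)=True s=True
s_3={q,r,s}: G(G(s))=True G(s)=True s=True
s_4={p,r,s}: G(G(s))=True G(s)=True s=True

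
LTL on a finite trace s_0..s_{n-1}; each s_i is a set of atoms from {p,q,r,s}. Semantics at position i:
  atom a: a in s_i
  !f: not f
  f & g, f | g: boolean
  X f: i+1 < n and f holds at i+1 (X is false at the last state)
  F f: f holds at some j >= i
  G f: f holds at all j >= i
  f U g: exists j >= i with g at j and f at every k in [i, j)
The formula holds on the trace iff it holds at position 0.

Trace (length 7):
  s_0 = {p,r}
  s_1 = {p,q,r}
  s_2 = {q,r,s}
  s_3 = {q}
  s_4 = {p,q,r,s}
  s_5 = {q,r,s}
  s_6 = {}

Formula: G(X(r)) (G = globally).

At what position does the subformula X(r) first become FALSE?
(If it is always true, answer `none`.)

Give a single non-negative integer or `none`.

s_0={p,r}: X(r)=True r=True
s_1={p,q,r}: X(r)=True r=True
s_2={q,r,s}: X(r)=False r=True
s_3={q}: X(r)=True r=False
s_4={p,q,r,s}: X(r)=True r=True
s_5={q,r,s}: X(r)=False r=True
s_6={}: X(r)=False r=False
G(X(r)) holds globally = False
First violation at position 2.

Answer: 2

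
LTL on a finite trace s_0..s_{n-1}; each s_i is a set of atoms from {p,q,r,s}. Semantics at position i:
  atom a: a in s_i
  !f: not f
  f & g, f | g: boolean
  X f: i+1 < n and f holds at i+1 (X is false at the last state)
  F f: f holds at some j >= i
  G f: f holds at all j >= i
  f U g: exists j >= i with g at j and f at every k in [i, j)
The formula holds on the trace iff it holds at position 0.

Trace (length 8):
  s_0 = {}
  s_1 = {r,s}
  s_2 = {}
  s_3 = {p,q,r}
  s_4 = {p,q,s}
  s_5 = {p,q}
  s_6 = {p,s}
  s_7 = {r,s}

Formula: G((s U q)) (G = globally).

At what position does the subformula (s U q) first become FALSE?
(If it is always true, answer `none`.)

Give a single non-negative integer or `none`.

s_0={}: (s U q)=False s=False q=False
s_1={r,s}: (s U q)=False s=True q=False
s_2={}: (s U q)=False s=False q=False
s_3={p,q,r}: (s U q)=True s=False q=True
s_4={p,q,s}: (s U q)=True s=True q=True
s_5={p,q}: (s U q)=True s=False q=True
s_6={p,s}: (s U q)=False s=True q=False
s_7={r,s}: (s U q)=False s=True q=False
G((s U q)) holds globally = False
First violation at position 0.

Answer: 0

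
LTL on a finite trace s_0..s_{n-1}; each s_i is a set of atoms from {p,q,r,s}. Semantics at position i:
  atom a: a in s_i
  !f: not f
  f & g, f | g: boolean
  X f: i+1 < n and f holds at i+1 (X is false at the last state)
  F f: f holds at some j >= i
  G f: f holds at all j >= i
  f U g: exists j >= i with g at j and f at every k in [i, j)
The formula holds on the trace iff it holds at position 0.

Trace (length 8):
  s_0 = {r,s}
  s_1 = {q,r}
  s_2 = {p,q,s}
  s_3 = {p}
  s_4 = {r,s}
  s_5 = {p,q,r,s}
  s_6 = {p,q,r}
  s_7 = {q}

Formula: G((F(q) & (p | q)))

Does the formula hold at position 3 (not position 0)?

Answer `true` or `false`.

Answer: false

Derivation:
s_0={r,s}: G((F(q) & (p | q)))=False (F(q) & (p | q))=False F(q)=True q=False (p | q)=False p=False
s_1={q,r}: G((F(q) & (p | q)))=False (F(q) & (p | q))=True F(q)=True q=True (p | q)=True p=False
s_2={p,q,s}: G((F(q) & (p | q)))=False (F(q) & (p | q))=True F(q)=True q=True (p | q)=True p=True
s_3={p}: G((F(q) & (p | q)))=False (F(q) & (p | q))=True F(q)=True q=False (p | q)=True p=True
s_4={r,s}: G((F(q) & (p | q)))=False (F(q) & (p | q))=False F(q)=True q=False (p | q)=False p=False
s_5={p,q,r,s}: G((F(q) & (p | q)))=True (F(q) & (p | q))=True F(q)=True q=True (p | q)=True p=True
s_6={p,q,r}: G((F(q) & (p | q)))=True (F(q) & (p | q))=True F(q)=True q=True (p | q)=True p=True
s_7={q}: G((F(q) & (p | q)))=True (F(q) & (p | q))=True F(q)=True q=True (p | q)=True p=False
Evaluating at position 3: result = False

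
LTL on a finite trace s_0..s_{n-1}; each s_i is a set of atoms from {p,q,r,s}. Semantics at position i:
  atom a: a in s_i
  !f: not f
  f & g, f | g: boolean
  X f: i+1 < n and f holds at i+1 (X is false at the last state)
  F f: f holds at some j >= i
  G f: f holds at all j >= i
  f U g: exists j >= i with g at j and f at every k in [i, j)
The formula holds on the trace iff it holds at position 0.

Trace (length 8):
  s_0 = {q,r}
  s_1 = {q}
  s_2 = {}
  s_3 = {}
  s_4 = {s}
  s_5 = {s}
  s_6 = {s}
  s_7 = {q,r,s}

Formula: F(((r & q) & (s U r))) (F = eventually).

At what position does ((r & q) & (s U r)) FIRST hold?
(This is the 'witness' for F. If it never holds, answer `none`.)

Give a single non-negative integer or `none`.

Answer: 0

Derivation:
s_0={q,r}: ((r & q) & (s U r))=True (r & q)=True r=True q=True (s U r)=True s=False
s_1={q}: ((r & q) & (s U r))=False (r & q)=False r=False q=True (s U r)=False s=False
s_2={}: ((r & q) & (s U r))=False (r & q)=False r=False q=False (s U r)=False s=False
s_3={}: ((r & q) & (s U r))=False (r & q)=False r=False q=False (s U r)=False s=False
s_4={s}: ((r & q) & (s U r))=False (r & q)=False r=False q=False (s U r)=True s=True
s_5={s}: ((r & q) & (s U r))=False (r & q)=False r=False q=False (s U r)=True s=True
s_6={s}: ((r & q) & (s U r))=False (r & q)=False r=False q=False (s U r)=True s=True
s_7={q,r,s}: ((r & q) & (s U r))=True (r & q)=True r=True q=True (s U r)=True s=True
F(((r & q) & (s U r))) holds; first witness at position 0.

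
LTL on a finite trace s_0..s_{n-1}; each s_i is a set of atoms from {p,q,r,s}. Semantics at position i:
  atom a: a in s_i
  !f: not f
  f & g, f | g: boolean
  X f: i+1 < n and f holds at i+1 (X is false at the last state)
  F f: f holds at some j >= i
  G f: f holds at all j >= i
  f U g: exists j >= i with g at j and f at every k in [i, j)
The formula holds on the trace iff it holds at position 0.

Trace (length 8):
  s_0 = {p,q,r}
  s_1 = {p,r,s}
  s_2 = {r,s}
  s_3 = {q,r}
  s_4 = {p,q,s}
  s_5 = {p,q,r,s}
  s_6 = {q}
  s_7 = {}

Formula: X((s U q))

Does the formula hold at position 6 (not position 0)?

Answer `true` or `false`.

Answer: false

Derivation:
s_0={p,q,r}: X((s U q))=True (s U q)=True s=False q=True
s_1={p,r,s}: X((s U q))=True (s U q)=True s=True q=False
s_2={r,s}: X((s U q))=True (s U q)=True s=True q=False
s_3={q,r}: X((s U q))=True (s U q)=True s=False q=True
s_4={p,q,s}: X((s U q))=True (s U q)=True s=True q=True
s_5={p,q,r,s}: X((s U q))=True (s U q)=True s=True q=True
s_6={q}: X((s U q))=False (s U q)=True s=False q=True
s_7={}: X((s U q))=False (s U q)=False s=False q=False
Evaluating at position 6: result = False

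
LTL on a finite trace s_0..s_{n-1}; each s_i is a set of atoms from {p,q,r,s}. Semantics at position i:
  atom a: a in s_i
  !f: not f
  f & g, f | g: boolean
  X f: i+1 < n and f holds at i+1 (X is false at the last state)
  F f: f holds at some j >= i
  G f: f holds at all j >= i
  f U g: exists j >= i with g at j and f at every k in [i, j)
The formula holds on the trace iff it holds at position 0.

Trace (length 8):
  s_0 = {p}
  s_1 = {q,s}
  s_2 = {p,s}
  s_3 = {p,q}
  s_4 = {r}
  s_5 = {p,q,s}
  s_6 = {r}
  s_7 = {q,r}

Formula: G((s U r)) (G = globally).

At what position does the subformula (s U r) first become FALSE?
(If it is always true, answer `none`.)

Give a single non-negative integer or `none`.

Answer: 0

Derivation:
s_0={p}: (s U r)=False s=False r=False
s_1={q,s}: (s U r)=False s=True r=False
s_2={p,s}: (s U r)=False s=True r=False
s_3={p,q}: (s U r)=False s=False r=False
s_4={r}: (s U r)=True s=False r=True
s_5={p,q,s}: (s U r)=True s=True r=False
s_6={r}: (s U r)=True s=False r=True
s_7={q,r}: (s U r)=True s=False r=True
G((s U r)) holds globally = False
First violation at position 0.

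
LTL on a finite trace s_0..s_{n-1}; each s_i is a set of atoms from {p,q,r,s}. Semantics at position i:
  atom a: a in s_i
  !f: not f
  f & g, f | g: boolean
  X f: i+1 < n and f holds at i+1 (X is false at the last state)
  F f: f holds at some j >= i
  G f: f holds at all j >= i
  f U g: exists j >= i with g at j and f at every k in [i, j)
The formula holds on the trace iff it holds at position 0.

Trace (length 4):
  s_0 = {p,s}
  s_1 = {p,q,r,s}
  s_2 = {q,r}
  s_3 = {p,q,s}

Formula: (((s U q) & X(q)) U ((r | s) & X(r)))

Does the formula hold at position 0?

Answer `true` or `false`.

Answer: true

Derivation:
s_0={p,s}: (((s U q) & X(q)) U ((r | s) & X(r)))=True ((s U q) & X(q))=True (s U q)=True s=True q=False X(q)=True ((r | s) & X(r))=True (r | s)=True r=False X(r)=True
s_1={p,q,r,s}: (((s U q) & X(q)) U ((r | s) & X(r)))=True ((s U q) & X(q))=True (s U q)=True s=True q=True X(q)=True ((r | s) & X(r))=True (r | s)=True r=True X(r)=True
s_2={q,r}: (((s U q) & X(q)) U ((r | s) & X(r)))=False ((s U q) & X(q))=True (s U q)=True s=False q=True X(q)=True ((r | s) & X(r))=False (r | s)=True r=True X(r)=False
s_3={p,q,s}: (((s U q) & X(q)) U ((r | s) & X(r)))=False ((s U q) & X(q))=False (s U q)=True s=True q=True X(q)=False ((r | s) & X(r))=False (r | s)=True r=False X(r)=False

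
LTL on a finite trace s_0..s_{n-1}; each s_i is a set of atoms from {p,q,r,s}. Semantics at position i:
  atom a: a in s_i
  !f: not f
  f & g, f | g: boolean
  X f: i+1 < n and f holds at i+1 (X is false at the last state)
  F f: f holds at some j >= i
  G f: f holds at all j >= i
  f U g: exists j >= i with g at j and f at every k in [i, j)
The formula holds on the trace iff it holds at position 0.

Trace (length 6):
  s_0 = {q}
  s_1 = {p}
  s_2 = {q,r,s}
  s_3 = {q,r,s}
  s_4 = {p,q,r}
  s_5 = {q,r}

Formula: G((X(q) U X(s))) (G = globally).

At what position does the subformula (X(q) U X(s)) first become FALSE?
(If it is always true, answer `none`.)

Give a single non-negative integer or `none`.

s_0={q}: (X(q) U X(s))=False X(q)=False q=True X(s)=False s=False
s_1={p}: (X(q) U X(s))=True X(q)=True q=False X(s)=True s=False
s_2={q,r,s}: (X(q) U X(s))=True X(q)=True q=True X(s)=True s=True
s_3={q,r,s}: (X(q) U X(s))=False X(q)=True q=True X(s)=False s=True
s_4={p,q,r}: (X(q) U X(s))=False X(q)=True q=True X(s)=False s=False
s_5={q,r}: (X(q) U X(s))=False X(q)=False q=True X(s)=False s=False
G((X(q) U X(s))) holds globally = False
First violation at position 0.

Answer: 0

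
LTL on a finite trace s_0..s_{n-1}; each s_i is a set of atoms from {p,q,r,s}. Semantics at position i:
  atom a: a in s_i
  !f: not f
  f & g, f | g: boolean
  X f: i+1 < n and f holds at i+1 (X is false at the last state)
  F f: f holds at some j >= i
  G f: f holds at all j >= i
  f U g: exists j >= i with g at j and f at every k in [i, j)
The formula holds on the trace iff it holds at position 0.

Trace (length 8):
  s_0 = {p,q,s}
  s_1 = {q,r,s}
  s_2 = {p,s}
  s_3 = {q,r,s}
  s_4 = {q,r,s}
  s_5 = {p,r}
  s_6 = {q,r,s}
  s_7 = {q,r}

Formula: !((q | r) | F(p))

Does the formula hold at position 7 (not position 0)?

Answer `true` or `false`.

Answer: false

Derivation:
s_0={p,q,s}: !((q | r) | F(p))=False ((q | r) | F(p))=True (q | r)=True q=True r=False F(p)=True p=True
s_1={q,r,s}: !((q | r) | F(p))=False ((q | r) | F(p))=True (q | r)=True q=True r=True F(p)=True p=False
s_2={p,s}: !((q | r) | F(p))=False ((q | r) | F(p))=True (q | r)=False q=False r=False F(p)=True p=True
s_3={q,r,s}: !((q | r) | F(p))=False ((q | r) | F(p))=True (q | r)=True q=True r=True F(p)=True p=False
s_4={q,r,s}: !((q | r) | F(p))=False ((q | r) | F(p))=True (q | r)=True q=True r=True F(p)=True p=False
s_5={p,r}: !((q | r) | F(p))=False ((q | r) | F(p))=True (q | r)=True q=False r=True F(p)=True p=True
s_6={q,r,s}: !((q | r) | F(p))=False ((q | r) | F(p))=True (q | r)=True q=True r=True F(p)=False p=False
s_7={q,r}: !((q | r) | F(p))=False ((q | r) | F(p))=True (q | r)=True q=True r=True F(p)=False p=False
Evaluating at position 7: result = False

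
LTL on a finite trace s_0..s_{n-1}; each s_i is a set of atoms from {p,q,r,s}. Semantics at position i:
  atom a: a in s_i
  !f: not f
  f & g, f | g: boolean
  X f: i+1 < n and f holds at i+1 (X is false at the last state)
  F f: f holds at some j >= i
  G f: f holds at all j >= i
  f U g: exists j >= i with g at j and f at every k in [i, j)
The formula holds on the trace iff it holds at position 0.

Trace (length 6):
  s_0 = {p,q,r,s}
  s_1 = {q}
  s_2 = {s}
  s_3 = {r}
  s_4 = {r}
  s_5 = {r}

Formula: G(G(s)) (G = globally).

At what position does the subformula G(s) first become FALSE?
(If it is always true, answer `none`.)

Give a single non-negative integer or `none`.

s_0={p,q,r,s}: G(s)=False s=True
s_1={q}: G(s)=False s=False
s_2={s}: G(s)=False s=True
s_3={r}: G(s)=False s=False
s_4={r}: G(s)=False s=False
s_5={r}: G(s)=False s=False
G(G(s)) holds globally = False
First violation at position 0.

Answer: 0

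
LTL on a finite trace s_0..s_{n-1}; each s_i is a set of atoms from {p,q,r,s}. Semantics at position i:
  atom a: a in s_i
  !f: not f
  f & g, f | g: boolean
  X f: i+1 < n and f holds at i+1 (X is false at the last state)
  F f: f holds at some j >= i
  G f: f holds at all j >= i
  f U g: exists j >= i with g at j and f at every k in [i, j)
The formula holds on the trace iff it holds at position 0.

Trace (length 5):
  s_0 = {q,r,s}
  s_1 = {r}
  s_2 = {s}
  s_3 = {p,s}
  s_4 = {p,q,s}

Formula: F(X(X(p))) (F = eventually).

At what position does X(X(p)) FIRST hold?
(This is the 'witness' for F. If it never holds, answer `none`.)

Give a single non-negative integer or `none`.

Answer: 1

Derivation:
s_0={q,r,s}: X(X(p))=False X(p)=False p=False
s_1={r}: X(X(p))=True X(p)=False p=False
s_2={s}: X(X(p))=True X(p)=True p=False
s_3={p,s}: X(X(p))=False X(p)=True p=True
s_4={p,q,s}: X(X(p))=False X(p)=False p=True
F(X(X(p))) holds; first witness at position 1.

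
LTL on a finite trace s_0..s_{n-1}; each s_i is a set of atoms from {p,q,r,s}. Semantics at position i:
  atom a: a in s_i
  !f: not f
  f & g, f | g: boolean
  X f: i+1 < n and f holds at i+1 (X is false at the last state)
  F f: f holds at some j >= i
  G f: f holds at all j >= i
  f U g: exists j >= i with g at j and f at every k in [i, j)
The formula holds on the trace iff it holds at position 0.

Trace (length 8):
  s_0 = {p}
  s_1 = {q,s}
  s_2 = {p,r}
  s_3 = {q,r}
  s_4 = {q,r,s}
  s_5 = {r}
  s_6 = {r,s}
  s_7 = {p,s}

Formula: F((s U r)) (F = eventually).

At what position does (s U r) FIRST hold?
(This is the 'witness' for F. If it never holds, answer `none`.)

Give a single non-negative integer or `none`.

s_0={p}: (s U r)=False s=False r=False
s_1={q,s}: (s U r)=True s=True r=False
s_2={p,r}: (s U r)=True s=False r=True
s_3={q,r}: (s U r)=True s=False r=True
s_4={q,r,s}: (s U r)=True s=True r=True
s_5={r}: (s U r)=True s=False r=True
s_6={r,s}: (s U r)=True s=True r=True
s_7={p,s}: (s U r)=False s=True r=False
F((s U r)) holds; first witness at position 1.

Answer: 1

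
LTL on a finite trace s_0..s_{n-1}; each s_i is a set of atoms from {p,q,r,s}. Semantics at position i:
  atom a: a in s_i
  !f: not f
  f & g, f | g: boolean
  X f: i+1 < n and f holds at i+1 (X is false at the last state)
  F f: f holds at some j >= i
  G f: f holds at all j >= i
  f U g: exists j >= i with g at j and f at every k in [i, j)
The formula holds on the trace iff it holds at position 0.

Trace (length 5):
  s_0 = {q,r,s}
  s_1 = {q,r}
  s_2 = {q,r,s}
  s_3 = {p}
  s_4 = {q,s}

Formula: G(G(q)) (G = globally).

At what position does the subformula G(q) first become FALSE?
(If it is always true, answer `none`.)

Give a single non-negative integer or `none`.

s_0={q,r,s}: G(q)=False q=True
s_1={q,r}: G(q)=False q=True
s_2={q,r,s}: G(q)=False q=True
s_3={p}: G(q)=False q=False
s_4={q,s}: G(q)=True q=True
G(G(q)) holds globally = False
First violation at position 0.

Answer: 0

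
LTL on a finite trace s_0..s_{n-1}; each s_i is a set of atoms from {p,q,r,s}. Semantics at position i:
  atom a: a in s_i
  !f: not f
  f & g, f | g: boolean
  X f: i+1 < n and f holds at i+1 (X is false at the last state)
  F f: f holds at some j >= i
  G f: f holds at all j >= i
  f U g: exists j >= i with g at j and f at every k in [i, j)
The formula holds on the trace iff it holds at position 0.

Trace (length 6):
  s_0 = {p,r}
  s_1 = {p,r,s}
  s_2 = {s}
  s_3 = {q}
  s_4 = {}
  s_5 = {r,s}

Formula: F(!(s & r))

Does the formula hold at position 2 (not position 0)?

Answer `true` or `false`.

Answer: true

Derivation:
s_0={p,r}: F(!(s & r))=True !(s & r)=True (s & r)=False s=False r=True
s_1={p,r,s}: F(!(s & r))=True !(s & r)=False (s & r)=True s=True r=True
s_2={s}: F(!(s & r))=True !(s & r)=True (s & r)=False s=True r=False
s_3={q}: F(!(s & r))=True !(s & r)=True (s & r)=False s=False r=False
s_4={}: F(!(s & r))=True !(s & r)=True (s & r)=False s=False r=False
s_5={r,s}: F(!(s & r))=False !(s & r)=False (s & r)=True s=True r=True
Evaluating at position 2: result = True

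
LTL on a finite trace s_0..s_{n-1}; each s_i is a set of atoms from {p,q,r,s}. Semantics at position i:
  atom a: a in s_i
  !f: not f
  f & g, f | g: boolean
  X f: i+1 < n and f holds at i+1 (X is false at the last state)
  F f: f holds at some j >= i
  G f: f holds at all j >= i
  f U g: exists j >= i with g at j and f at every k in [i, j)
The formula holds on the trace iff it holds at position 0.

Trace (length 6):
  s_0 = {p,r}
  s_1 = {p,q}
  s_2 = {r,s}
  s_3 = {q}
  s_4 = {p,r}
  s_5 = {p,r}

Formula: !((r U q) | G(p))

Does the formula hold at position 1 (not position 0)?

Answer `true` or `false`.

s_0={p,r}: !((r U q) | G(p))=False ((r U q) | G(p))=True (r U q)=True r=True q=False G(p)=False p=True
s_1={p,q}: !((r U q) | G(p))=False ((r U q) | G(p))=True (r U q)=True r=False q=True G(p)=False p=True
s_2={r,s}: !((r U q) | G(p))=False ((r U q) | G(p))=True (r U q)=True r=True q=False G(p)=False p=False
s_3={q}: !((r U q) | G(p))=False ((r U q) | G(p))=True (r U q)=True r=False q=True G(p)=False p=False
s_4={p,r}: !((r U q) | G(p))=False ((r U q) | G(p))=True (r U q)=False r=True q=False G(p)=True p=True
s_5={p,r}: !((r U q) | G(p))=False ((r U q) | G(p))=True (r U q)=False r=True q=False G(p)=True p=True
Evaluating at position 1: result = False

Answer: false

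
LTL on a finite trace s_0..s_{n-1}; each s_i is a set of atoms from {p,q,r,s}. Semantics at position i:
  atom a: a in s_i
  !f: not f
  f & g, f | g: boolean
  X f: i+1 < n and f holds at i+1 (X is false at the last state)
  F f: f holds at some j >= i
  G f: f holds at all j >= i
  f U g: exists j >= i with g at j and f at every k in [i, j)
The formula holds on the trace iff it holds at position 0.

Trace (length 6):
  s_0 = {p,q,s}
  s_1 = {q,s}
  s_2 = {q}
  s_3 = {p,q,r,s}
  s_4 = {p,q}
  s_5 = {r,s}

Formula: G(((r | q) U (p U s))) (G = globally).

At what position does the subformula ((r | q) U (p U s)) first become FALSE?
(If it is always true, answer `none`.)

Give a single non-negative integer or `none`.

Answer: none

Derivation:
s_0={p,q,s}: ((r | q) U (p U s))=True (r | q)=True r=False q=True (p U s)=True p=True s=True
s_1={q,s}: ((r | q) U (p U s))=True (r | q)=True r=False q=True (p U s)=True p=False s=True
s_2={q}: ((r | q) U (p U s))=True (r | q)=True r=False q=True (p U s)=False p=False s=False
s_3={p,q,r,s}: ((r | q) U (p U s))=True (r | q)=True r=True q=True (p U s)=True p=True s=True
s_4={p,q}: ((r | q) U (p U s))=True (r | q)=True r=False q=True (p U s)=True p=True s=False
s_5={r,s}: ((r | q) U (p U s))=True (r | q)=True r=True q=False (p U s)=True p=False s=True
G(((r | q) U (p U s))) holds globally = True
No violation — formula holds at every position.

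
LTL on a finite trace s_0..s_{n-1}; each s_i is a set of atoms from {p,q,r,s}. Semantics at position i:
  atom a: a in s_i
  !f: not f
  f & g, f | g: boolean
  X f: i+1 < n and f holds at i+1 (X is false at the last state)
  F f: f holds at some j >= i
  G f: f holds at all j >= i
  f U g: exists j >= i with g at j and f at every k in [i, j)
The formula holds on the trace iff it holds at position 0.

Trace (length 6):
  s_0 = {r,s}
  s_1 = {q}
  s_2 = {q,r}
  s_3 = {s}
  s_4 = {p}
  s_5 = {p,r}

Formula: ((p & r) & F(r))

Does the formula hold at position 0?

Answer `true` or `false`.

s_0={r,s}: ((p & r) & F(r))=False (p & r)=False p=False r=True F(r)=True
s_1={q}: ((p & r) & F(r))=False (p & r)=False p=False r=False F(r)=True
s_2={q,r}: ((p & r) & F(r))=False (p & r)=False p=False r=True F(r)=True
s_3={s}: ((p & r) & F(r))=False (p & r)=False p=False r=False F(r)=True
s_4={p}: ((p & r) & F(r))=False (p & r)=False p=True r=False F(r)=True
s_5={p,r}: ((p & r) & F(r))=True (p & r)=True p=True r=True F(r)=True

Answer: false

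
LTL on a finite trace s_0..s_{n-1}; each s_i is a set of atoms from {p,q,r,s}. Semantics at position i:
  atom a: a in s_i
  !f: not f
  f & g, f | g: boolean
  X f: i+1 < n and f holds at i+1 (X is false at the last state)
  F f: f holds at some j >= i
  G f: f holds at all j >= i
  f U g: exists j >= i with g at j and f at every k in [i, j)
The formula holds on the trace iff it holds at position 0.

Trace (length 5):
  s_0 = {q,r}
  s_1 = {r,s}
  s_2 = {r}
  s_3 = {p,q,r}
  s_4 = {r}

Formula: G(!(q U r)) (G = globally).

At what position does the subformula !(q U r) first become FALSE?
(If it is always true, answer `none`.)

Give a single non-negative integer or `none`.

Answer: 0

Derivation:
s_0={q,r}: !(q U r)=False (q U r)=True q=True r=True
s_1={r,s}: !(q U r)=False (q U r)=True q=False r=True
s_2={r}: !(q U r)=False (q U r)=True q=False r=True
s_3={p,q,r}: !(q U r)=False (q U r)=True q=True r=True
s_4={r}: !(q U r)=False (q U r)=True q=False r=True
G(!(q U r)) holds globally = False
First violation at position 0.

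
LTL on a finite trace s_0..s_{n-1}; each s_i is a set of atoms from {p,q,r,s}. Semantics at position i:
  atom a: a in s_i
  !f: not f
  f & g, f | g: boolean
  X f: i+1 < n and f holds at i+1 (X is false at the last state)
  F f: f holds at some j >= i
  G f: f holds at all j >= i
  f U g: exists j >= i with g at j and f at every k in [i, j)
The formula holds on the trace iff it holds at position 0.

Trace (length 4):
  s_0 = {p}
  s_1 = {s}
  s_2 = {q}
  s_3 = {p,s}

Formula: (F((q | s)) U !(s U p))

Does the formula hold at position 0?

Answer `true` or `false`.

Answer: true

Derivation:
s_0={p}: (F((q | s)) U !(s U p))=True F((q | s))=True (q | s)=False q=False s=False !(s U p)=False (s U p)=True p=True
s_1={s}: (F((q | s)) U !(s U p))=True F((q | s))=True (q | s)=True q=False s=True !(s U p)=True (s U p)=False p=False
s_2={q}: (F((q | s)) U !(s U p))=True F((q | s))=True (q | s)=True q=True s=False !(s U p)=True (s U p)=False p=False
s_3={p,s}: (F((q | s)) U !(s U p))=False F((q | s))=True (q | s)=True q=False s=True !(s U p)=False (s U p)=True p=True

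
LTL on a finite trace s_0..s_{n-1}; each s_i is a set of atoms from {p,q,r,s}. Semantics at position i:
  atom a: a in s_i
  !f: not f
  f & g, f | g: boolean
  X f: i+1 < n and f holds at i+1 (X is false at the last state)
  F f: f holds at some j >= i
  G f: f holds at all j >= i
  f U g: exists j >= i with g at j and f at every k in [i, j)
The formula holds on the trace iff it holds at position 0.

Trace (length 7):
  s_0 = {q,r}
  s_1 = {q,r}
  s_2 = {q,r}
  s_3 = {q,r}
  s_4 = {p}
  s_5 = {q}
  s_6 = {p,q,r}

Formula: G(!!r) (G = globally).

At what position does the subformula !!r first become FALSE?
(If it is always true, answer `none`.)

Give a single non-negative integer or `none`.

Answer: 4

Derivation:
s_0={q,r}: !!r=True !r=False r=True
s_1={q,r}: !!r=True !r=False r=True
s_2={q,r}: !!r=True !r=False r=True
s_3={q,r}: !!r=True !r=False r=True
s_4={p}: !!r=False !r=True r=False
s_5={q}: !!r=False !r=True r=False
s_6={p,q,r}: !!r=True !r=False r=True
G(!!r) holds globally = False
First violation at position 4.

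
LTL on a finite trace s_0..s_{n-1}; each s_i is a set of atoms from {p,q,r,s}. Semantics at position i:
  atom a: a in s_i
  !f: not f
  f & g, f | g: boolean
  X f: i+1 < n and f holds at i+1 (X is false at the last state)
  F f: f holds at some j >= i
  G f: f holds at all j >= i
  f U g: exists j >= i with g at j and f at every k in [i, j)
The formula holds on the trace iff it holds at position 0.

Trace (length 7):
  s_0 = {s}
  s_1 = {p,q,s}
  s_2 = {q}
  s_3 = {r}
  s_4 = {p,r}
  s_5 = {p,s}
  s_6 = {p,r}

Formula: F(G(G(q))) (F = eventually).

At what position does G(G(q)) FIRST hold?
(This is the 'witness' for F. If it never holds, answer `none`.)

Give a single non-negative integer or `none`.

Answer: none

Derivation:
s_0={s}: G(G(q))=False G(q)=False q=False
s_1={p,q,s}: G(G(q))=False G(q)=False q=True
s_2={q}: G(G(q))=False G(q)=False q=True
s_3={r}: G(G(q))=False G(q)=False q=False
s_4={p,r}: G(G(q))=False G(q)=False q=False
s_5={p,s}: G(G(q))=False G(q)=False q=False
s_6={p,r}: G(G(q))=False G(q)=False q=False
F(G(G(q))) does not hold (no witness exists).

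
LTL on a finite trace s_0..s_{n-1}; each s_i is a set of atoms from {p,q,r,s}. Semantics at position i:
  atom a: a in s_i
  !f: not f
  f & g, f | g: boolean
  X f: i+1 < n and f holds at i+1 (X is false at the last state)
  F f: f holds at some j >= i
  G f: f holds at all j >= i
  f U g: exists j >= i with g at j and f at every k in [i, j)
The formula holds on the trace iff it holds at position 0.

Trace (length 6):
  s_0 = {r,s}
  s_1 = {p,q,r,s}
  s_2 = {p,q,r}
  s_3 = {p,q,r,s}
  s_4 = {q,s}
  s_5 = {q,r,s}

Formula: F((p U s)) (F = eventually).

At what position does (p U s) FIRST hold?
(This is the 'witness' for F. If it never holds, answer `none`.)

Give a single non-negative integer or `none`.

s_0={r,s}: (p U s)=True p=False s=True
s_1={p,q,r,s}: (p U s)=True p=True s=True
s_2={p,q,r}: (p U s)=True p=True s=False
s_3={p,q,r,s}: (p U s)=True p=True s=True
s_4={q,s}: (p U s)=True p=False s=True
s_5={q,r,s}: (p U s)=True p=False s=True
F((p U s)) holds; first witness at position 0.

Answer: 0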